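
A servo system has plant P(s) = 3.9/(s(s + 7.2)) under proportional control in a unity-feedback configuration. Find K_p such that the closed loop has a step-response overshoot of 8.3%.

K_p = 8.62

From %OS = 100·exp(−πζ/√(1−ζ²)) = 8.3%, ζ = −ln(0.083)/√(π²+ln²(0.083)) = 0.621.
Characteristic equation s² + 7.2s + 3.9K_p = 0 gives ζ = 7.2/(2√(3.9K_p)).
Setting ζ = 0.621: √(3.9K_p) = 7.2/(2·0.621) = 5.797, so K_p = 33.61/3.9 = 8.62.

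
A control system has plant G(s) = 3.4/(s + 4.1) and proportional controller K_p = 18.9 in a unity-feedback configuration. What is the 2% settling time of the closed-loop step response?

Closed-loop transfer function: T(s) = K_p·G(s)/(1 + K_p·G(s)) = 64.26/(s + 4.1 + 64.26) = 64.26/(s + 68.36).
Time constant τ = 1/68.36 = 0.01463 s, so the 2% settling time is about 4τ = 0.0585 s.

T_s ≈ 0.0585 s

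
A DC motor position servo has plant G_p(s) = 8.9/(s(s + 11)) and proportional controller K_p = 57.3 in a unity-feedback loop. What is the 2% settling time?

The closed-loop denominator s² + 11s + 510 gives ω_n = √510 = 22.58 and ζ = 11/(2ω_n) = 0.2436.
2% settling time T_s ≈ 4/(ζω_n) = 4/5.5 = 0.727 s.

T_s ≈ 0.727 s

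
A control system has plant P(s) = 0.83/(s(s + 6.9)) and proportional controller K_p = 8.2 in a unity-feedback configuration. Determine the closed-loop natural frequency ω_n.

The closed-loop denominator is s(s+6.9) + 8.2·0.83 = s² + 6.9s + 6.806.
Matching s² + 2ζω_n s + ω_n²: ω_n = √6.806 = 2.609 rad/s and 2ζω_n = 6.9, so ζ = 6.9/(2·2.609) = 1.32.

ω_n = 2.61 rad/s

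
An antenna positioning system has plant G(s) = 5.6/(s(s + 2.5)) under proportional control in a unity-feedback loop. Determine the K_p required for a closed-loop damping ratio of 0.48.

Closed-loop characteristic equation: s² + 2.5s + K_p·5.6 = 0.
So ω_n = √(5.6K_p) and 2ζω_n = 2.5, giving ζ = 2.5/(2√(5.6K_p)).
Setting ζ = 0.48: √(5.6K_p) = 2.5/(2·0.48) = 2.604, so K_p = 6.782/5.6 = 1.21.

K_p = 1.21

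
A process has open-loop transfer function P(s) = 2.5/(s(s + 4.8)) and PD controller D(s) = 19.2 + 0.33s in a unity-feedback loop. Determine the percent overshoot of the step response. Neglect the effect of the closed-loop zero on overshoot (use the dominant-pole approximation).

Forward path: (19.2 + 0.33s)·2.5/(s(s+4.8)). The closed-loop characteristic equation is s² + (4.8 + 2.5·0.33)s + 2.5·19.2 = 0.
That is s² + 5.625s + 48 = 0, so ω_n = 6.928 rad/s and ζ = 5.625/(2·6.928) = 0.4059.
%OS = 100·exp(−πζ/√(1−ζ²)) = 24.8%.

24.8%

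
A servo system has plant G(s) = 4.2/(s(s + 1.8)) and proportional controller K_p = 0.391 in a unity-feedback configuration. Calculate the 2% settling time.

T_s ≈ 4.44 s

The closed-loop denominator s² + 1.8s + 1.642 gives ω_n = √1.642 = 1.281 and ζ = 1.8/(2ω_n) = 0.7023.
2% settling time T_s ≈ 4/(ζω_n) = 4/0.9 = 4.44 s.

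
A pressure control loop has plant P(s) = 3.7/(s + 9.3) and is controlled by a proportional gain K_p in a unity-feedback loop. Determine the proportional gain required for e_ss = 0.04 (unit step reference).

K_p = 60.3

Steady-state error for a unit step on this type-0 loop is 1/(1 + K_p·P(0)).
P(0) = 0.3978. Require 1/(1 + K_p·0.3978) = 0.04, so 1 + 0.3978·K_p = 25.
K_p = (25 − 1)/0.3978 = 60.3.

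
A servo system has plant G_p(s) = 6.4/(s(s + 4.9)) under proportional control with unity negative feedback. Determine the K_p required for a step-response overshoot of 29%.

From %OS = 100·exp(−πζ/√(1−ζ²)) = 29%, ζ = −ln(0.29)/√(π²+ln²(0.29)) = 0.3666.
Characteristic equation s² + 4.9s + 6.4K_p = 0 gives ζ = 4.9/(2√(6.4K_p)).
Setting ζ = 0.3666: √(6.4K_p) = 4.9/(2·0.3666) = 6.683, so K_p = 44.66/6.4 = 6.98.

K_p = 6.98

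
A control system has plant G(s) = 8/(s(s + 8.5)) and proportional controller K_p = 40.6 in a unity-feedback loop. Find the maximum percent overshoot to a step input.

46.7%

Closed-loop characteristic equation: s² + 8.5s + 324.8 = 0, so ω_n = 18.02 rad/s and ζ = 8.5/(2·18.02) = 0.2358.
%OS = 100·exp(−πζ/√(1−ζ²)) = 100·exp(−π·0.2358/√0.9444) = 46.7%.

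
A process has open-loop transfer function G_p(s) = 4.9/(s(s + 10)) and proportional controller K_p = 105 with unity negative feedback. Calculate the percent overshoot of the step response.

The closed-loop denominator s² + 10s + 514.5 gives ω_n = √514.5 = 22.68 and ζ = 10/(2ω_n) = 0.2204.
%OS = 100·exp(−πζ/√(1−ζ²)) = 100·exp(−π·0.2204/√0.9514) = 49.2%.

49.2%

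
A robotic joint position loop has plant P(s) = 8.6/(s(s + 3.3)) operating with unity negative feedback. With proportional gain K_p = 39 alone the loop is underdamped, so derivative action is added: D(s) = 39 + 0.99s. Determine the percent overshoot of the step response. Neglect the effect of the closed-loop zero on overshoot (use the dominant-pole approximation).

34.3%

Forward path: (39 + 0.99s)·8.6/(s(s+3.3)). The closed-loop characteristic equation is s² + (3.3 + 8.6·0.99)s + 8.6·39 = 0.
That is s² + 11.81s + 335.4 = 0, so ω_n = 18.31 rad/s and ζ = 11.81/(2·18.31) = 0.3225.
%OS = 100·exp(−πζ/√(1−ζ²)) = 34.3%.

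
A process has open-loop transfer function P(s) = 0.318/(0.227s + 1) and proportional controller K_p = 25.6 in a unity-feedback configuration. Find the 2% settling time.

T_s ≈ 0.0993 s

Closed loop: T(s) = K_p·P/(1+K_p·P) = 8.141/(0.227s + 1 + 8.141), with pole at s = −(1 + 8.141)/0.227 = −40.27.
τ = 1/40.27 = 0.02483 s, so 2% settling time ≈ 4τ = 0.0993 s.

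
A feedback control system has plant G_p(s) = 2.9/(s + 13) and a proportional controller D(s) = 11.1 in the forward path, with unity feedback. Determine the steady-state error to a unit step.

0.288

The loop is type 0. Static position error constant K_pos = D(0)·G_p(0) = 11.1·0.2231 = 2.476.
Steady-state error to a unit step: e_ss = 1/(1+K_pos) = 1/3.476 = 0.288.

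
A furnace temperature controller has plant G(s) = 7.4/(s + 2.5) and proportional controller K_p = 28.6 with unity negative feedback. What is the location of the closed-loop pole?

Closed-loop transfer function: T(s) = K_p·G(s)/(1 + K_p·G(s)) = 211.6/(s + 2.5 + 211.6) = 211.6/(s + 214.1).
The closed-loop pole is at s = −214.1.

s = -214.1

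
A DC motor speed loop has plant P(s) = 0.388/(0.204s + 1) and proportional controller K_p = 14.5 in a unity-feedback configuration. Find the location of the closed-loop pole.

Closed loop: T(s) = K_p·P/(1+K_p·P) = 5.626/(0.204s + 1 + 5.626), with pole at s = −(1 + 5.626)/0.204 = −32.48.

s = -32.48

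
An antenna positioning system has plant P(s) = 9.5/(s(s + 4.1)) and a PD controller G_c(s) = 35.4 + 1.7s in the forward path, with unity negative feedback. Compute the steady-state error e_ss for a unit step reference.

0

The open loop G_c(s)P(s) has a pole at the origin (type 1), so the static position error constant is infinite and e_ss = 1/(1+∞) = 0.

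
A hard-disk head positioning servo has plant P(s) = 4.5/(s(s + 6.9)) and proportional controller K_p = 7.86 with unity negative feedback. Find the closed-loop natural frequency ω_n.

1 + K_p·P(s) = 0 gives s² + 6.9s + 35.37 = 0.
So ω_n² = 35.37 ⇒ ω_n = 5.947 rad/s, and ζ = 6.9/(2ω_n) = 0.58.

ω_n = 5.95 rad/s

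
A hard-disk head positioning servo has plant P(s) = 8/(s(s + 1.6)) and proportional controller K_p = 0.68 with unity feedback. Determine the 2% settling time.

T_s ≈ 5 s

Closed-loop characteristic equation: s² + 1.6s + 5.44 = 0, so ω_n = 2.332 rad/s and ζ = 1.6/(2·2.332) = 0.343.
2% settling time T_s ≈ 4/(ζω_n) = 4/0.8 = 5 s.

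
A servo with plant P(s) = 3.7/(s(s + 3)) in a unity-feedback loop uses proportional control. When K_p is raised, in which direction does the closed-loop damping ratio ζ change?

ζ = 3/(2√(3.7K_p)); increasing K_p raises the denominator, so ζ falls.

decrease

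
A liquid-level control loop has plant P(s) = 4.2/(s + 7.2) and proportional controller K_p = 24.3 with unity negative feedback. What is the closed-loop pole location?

Closed-loop transfer function: T(s) = K_p·P(s)/(1 + K_p·P(s)) = 102.1/(s + 7.2 + 102.1) = 102.1/(s + 109.3).
The closed-loop pole is at s = −109.3.

s = -109.3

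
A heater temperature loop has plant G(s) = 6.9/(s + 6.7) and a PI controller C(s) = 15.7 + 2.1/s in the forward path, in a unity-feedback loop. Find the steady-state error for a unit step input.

0

The open loop C(s)G(s) has a pole at the origin (type 1), so the static position error constant is infinite and e_ss = 1/(1+∞) = 0.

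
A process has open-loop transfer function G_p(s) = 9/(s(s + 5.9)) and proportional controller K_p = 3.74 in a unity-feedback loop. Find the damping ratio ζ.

1 + K_p·G_p(s) = 0 gives s² + 5.9s + 33.66 = 0.
Matching s² + 2ζω_n s + ω_n²: ω_n = √33.66 = 5.802 rad/s and 2ζω_n = 5.9, so ζ = 5.9/(2·5.802) = 0.508.

ζ = 0.508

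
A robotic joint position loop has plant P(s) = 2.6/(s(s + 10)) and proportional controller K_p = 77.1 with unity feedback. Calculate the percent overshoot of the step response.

From 1 + K_pP(s) = 0: s² + 10s + 200.5 = 0 ⇒ ω_n = 14.16, ζ = 0.3531.
%OS = 100·exp(−πζ/√(1−ζ²)) = 100·exp(−π·0.3531/√0.8753) = 30.5%.

30.5%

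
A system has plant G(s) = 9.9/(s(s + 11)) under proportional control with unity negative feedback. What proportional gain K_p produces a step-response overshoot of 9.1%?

K_p = 8.3

From %OS = 100·exp(−πζ/√(1−ζ²)) = 9.1%, ζ = −ln(0.091)/√(π²+ln²(0.091)) = 0.6066.
Characteristic equation s² + 11s + 9.9K_p = 0 gives ζ = 11/(2√(9.9K_p)).
Setting ζ = 0.6066: √(9.9K_p) = 11/(2·0.6066) = 9.067, so K_p = 82.22/9.9 = 8.3.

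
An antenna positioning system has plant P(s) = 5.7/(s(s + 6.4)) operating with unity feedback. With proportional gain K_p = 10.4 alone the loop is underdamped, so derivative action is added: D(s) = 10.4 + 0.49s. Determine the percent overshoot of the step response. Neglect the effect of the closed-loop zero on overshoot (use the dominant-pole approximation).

Forward path: (10.4 + 0.49s)·5.7/(s(s+6.4)). The closed-loop characteristic equation is s² + (6.4 + 5.7·0.49)s + 5.7·10.4 = 0.
That is s² + 9.193s + 59.28 = 0, so ω_n = 7.699 rad/s and ζ = 9.193/(2·7.699) = 0.597.
%OS = 100·exp(−πζ/√(1−ζ²)) = 9.65%.

9.65%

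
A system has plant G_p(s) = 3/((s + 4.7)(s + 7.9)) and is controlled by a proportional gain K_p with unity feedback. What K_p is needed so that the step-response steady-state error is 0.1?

K_p = 111

Steady-state error for a unit step on this type-0 loop is 1/(1 + K_p·G_p(0)).
G_p(0) = 0.0808. Require 1/(1 + K_p·0.0808) = 0.1, so 1 + 0.0808·K_p = 10.
K_p = (10 − 1)/0.0808 = 111.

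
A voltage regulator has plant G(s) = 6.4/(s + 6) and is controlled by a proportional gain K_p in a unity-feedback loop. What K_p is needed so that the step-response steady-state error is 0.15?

The loop is type 0, so e_ss(step) = 1/(1 + K_pos) with K_pos = K_p·G(0).
G(0) = 1.067. Require 1/(1 + K_p·1.067) = 0.15, so 1 + 1.067·K_p = 6.667.
K_p = (6.667 − 1)/1.067 = 5.31.

K_p = 5.31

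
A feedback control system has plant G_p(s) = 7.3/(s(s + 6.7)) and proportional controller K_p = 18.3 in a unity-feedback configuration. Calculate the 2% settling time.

T_s ≈ 1.19 s

Closed-loop characteristic equation: s² + 6.7s + 133.6 = 0, so ω_n = 11.56 rad/s and ζ = 6.7/(2·11.56) = 0.2898.
2% settling time T_s ≈ 4/(ζω_n) = 4/3.35 = 1.19 s.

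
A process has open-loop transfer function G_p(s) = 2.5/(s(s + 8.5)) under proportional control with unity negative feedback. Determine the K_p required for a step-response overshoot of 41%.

K_p = 96.9

From %OS = 100·exp(−πζ/√(1−ζ²)) = 41%, ζ = −ln(0.41)/√(π²+ln²(0.41)) = 0.273.
Characteristic equation s² + 8.5s + 2.5K_p = 0 gives ζ = 8.5/(2√(2.5K_p)).
Setting ζ = 0.273: √(2.5K_p) = 8.5/(2·0.273) = 15.57, so K_p = 242.3/2.5 = 96.9.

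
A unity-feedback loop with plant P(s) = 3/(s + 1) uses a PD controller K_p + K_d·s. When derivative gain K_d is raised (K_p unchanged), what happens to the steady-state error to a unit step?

At s = 0 the derivative term contributes nothing: C(0) = K_p regardless of K_d, so K_pos = K_p·P(0) and e_ss are unchanged.

unchanged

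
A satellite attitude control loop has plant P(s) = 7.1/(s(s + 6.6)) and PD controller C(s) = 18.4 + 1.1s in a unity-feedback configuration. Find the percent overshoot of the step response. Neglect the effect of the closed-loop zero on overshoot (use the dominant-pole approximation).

7.8%

Forward path: (18.4 + 1.1s)·7.1/(s(s+6.6)). The closed-loop characteristic equation is s² + (6.6 + 7.1·1.1)s + 7.1·18.4 = 0.
That is s² + 14.41s + 130.6 = 0, so ω_n = 11.43 rad/s and ζ = 14.41/(2·11.43) = 0.6304.
%OS = 100·exp(−πζ/√(1−ζ²)) = 7.8%.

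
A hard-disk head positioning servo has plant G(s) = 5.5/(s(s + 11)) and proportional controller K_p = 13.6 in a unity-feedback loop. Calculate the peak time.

T_p = 0.471 s

From 1 + K_pG(s) = 0: s² + 11s + 74.8 = 0 ⇒ ω_n = 8.649, ζ = 0.6359.
Damped frequency ω_d = ω_n√(1−ζ²) = 6.675 rad/s, so peak time T_p = π/ω_d = 0.471 s.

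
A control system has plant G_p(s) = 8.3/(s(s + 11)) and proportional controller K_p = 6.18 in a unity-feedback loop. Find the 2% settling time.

T_s ≈ 0.727 s

From 1 + K_pG_p(s) = 0: s² + 11s + 51.29 = 0 ⇒ ω_n = 7.162, ζ = 0.7679.
2% settling time T_s ≈ 4/(ζω_n) = 4/5.5 = 0.727 s.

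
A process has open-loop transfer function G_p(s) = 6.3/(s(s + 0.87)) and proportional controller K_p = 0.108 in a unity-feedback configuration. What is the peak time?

The closed-loop denominator s² + 0.87s + 0.6804 gives ω_n = √0.6804 = 0.8249 and ζ = 0.87/(2ω_n) = 0.5274.
Damped frequency ω_d = ω_n√(1−ζ²) = 0.7008 rad/s, so peak time T_p = π/ω_d = 4.48 s.

T_p = 4.48 s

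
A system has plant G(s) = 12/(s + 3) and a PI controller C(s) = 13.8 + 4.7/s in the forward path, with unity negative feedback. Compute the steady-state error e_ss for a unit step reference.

0

The open loop C(s)G(s) has a pole at the origin (type 1), so the static position error constant is infinite and e_ss = 1/(1+∞) = 0.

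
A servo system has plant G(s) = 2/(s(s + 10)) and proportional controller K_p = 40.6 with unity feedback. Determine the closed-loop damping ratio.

The closed-loop denominator is s(s+10) + 40.6·2 = s² + 10s + 81.2.
So ω_n² = 81.2 ⇒ ω_n = 9.011 rad/s, and ζ = 10/(2ω_n) = 0.555.

ζ = 0.555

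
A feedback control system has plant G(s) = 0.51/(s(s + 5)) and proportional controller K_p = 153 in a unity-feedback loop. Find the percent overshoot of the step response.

39.6%

Closed-loop characteristic equation: s² + 5s + 78.03 = 0, so ω_n = 8.833 rad/s and ζ = 5/(2·8.833) = 0.283.
%OS = 100·exp(−πζ/√(1−ζ²)) = 100·exp(−π·0.283/√0.9199) = 39.6%.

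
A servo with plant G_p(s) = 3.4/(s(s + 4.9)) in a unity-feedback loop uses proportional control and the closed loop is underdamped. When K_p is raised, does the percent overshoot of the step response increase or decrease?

Characteristic equation s² + 4.9s + K_p·3.4 = 0: raising K_p raises ω_n while 2ζω_n = 4.9 is fixed, so ζ falls and overshoot grows.

increase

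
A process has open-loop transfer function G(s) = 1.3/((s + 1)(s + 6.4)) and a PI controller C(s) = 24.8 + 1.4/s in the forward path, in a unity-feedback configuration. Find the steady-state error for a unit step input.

0

The open loop C(s)G(s) has a pole at the origin (type 1), so the static position error constant is infinite and e_ss = 1/(1+∞) = 0.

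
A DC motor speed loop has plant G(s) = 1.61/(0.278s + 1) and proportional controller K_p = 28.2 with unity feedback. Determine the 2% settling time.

T_s ≈ 0.024 s

Closed loop: T(s) = K_p·G/(1+K_p·G) = 45.4/(0.278s + 1 + 45.4), with pole at s = −(1 + 45.4)/0.278 = −166.9.
τ = 1/166.9 = 0.005991 s, so 2% settling time ≈ 4τ = 0.024 s.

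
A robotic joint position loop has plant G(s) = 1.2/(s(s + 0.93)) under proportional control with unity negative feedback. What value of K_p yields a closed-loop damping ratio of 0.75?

K_p = 0.32

Closed-loop characteristic equation: s² + 0.93s + K_p·1.2 = 0.
So ω_n = √(1.2K_p) and 2ζω_n = 0.93, giving ζ = 0.93/(2√(1.2K_p)).
Setting ζ = 0.75: √(1.2K_p) = 0.93/(2·0.75) = 0.62, so K_p = 0.3844/1.2 = 0.32.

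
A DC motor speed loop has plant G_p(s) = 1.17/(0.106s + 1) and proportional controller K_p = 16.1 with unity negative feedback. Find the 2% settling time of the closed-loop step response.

Closed loop: T(s) = K_p·G_p/(1+K_p·G_p) = 18.84/(0.106s + 1 + 18.84), with pole at s = −(1 + 18.84)/0.106 = −187.1.
τ = 1/187.1 = 0.005344 s, so 2% settling time ≈ 4τ = 0.0214 s.

T_s ≈ 0.0214 s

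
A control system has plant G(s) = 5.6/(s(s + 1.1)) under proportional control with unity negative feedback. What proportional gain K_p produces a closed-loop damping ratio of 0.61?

Closed-loop characteristic equation: s² + 1.1s + K_p·5.6 = 0.
So ω_n = √(5.6K_p) and 2ζω_n = 1.1, giving ζ = 1.1/(2√(5.6K_p)).
Setting ζ = 0.61: √(5.6K_p) = 1.1/(2·0.61) = 0.9016, so K_p = 0.813/5.6 = 0.145.

K_p = 0.145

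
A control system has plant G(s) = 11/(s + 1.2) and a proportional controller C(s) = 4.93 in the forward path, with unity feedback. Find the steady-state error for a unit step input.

The loop is type 0. Static position error constant K_pos = C(0)·G(0) = 4.93·9.167 = 45.19.
Steady-state error to a unit step: e_ss = 1/(1+K_pos) = 1/46.19 = 0.0216.

0.0216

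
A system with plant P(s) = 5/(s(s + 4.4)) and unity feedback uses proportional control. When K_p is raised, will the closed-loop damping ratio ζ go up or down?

ζ = 4.4/(2√(5K_p)); increasing K_p raises the denominator, so ζ falls.

decrease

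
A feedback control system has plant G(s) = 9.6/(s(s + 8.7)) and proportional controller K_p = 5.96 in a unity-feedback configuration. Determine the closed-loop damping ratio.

ζ = 0.575

With unity feedback the closed-loop characteristic equation is s² + 8.7s + 5.96·9.6 = s² + 8.7s + 57.22 = 0.
So ω_n² = 57.22 ⇒ ω_n = 7.564 rad/s, and ζ = 8.7/(2ω_n) = 0.575.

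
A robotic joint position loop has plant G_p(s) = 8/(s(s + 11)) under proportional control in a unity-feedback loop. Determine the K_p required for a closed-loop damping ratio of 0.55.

K_p = 12.5

Closed-loop characteristic equation: s² + 11s + K_p·8 = 0.
So ω_n = √(8K_p) and 2ζω_n = 11, giving ζ = 11/(2√(8K_p)).
Setting ζ = 0.55: √(8K_p) = 11/(2·0.55) = 10, so K_p = 100/8 = 12.5.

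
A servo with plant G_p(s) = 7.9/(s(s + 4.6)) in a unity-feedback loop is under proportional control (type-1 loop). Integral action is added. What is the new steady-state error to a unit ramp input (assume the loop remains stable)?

The integrator raises the loop to type 2, so K_v → ∞ and e_ss to a ramp is zero.

0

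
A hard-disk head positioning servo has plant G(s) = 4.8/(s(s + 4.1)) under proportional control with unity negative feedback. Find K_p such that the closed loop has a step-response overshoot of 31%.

K_p = 7.18

From %OS = 100·exp(−πζ/√(1−ζ²)) = 31%, ζ = −ln(0.31)/√(π²+ln²(0.31)) = 0.3493.
Characteristic equation s² + 4.1s + 4.8K_p = 0 gives ζ = 4.1/(2√(4.8K_p)).
Setting ζ = 0.3493: √(4.8K_p) = 4.1/(2·0.3493) = 5.869, so K_p = 34.44/4.8 = 7.18.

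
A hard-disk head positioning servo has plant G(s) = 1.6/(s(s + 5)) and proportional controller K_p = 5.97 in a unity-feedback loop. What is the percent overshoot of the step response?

1.33%

The closed-loop denominator s² + 5s + 9.552 gives ω_n = √9.552 = 3.091 and ζ = 5/(2ω_n) = 0.8089.
%OS = 100·exp(−πζ/√(1−ζ²)) = 100·exp(−π·0.8089/√0.3457) = 1.33%.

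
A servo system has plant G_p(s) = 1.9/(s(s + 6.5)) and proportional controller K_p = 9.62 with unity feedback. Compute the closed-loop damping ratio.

1 + K_p·G_p(s) = 0 gives s² + 6.5s + 18.28 = 0.
Matching s² + 2ζω_n s + ω_n²: ω_n = √18.28 = 4.275 rad/s and 2ζω_n = 6.5, so ζ = 6.5/(2·4.275) = 0.76.

ζ = 0.76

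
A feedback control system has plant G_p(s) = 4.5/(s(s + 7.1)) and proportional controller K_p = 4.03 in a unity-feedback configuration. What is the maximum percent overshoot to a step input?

0.873%

From 1 + K_pG_p(s) = 0: s² + 7.1s + 18.14 = 0 ⇒ ω_n = 4.259, ζ = 0.8336.
%OS = 100·exp(−πζ/√(1−ζ²)) = 100·exp(−π·0.8336/√0.3051) = 0.873%.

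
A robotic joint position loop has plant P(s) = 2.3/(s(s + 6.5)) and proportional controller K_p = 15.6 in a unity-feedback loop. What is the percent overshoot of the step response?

The closed-loop denominator s² + 6.5s + 35.88 gives ω_n = √35.88 = 5.99 and ζ = 6.5/(2ω_n) = 0.5426.
%OS = 100·exp(−πζ/√(1−ζ²)) = 100·exp(−π·0.5426/√0.7056) = 13.1%.

13.1%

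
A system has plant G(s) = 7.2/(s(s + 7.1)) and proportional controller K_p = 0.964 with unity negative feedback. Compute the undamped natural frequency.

With unity feedback the closed-loop characteristic equation is s² + 7.1s + 0.964·7.2 = s² + 7.1s + 6.941 = 0.
Matching s² + 2ζω_n s + ω_n²: ω_n = √6.941 = 2.635 rad/s and 2ζω_n = 7.1, so ζ = 7.1/(2·2.635) = 1.35.

ω_n = 2.63 rad/s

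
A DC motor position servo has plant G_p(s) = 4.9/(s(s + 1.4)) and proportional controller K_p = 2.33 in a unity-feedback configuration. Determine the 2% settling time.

From 1 + K_pG_p(s) = 0: s² + 1.4s + 11.42 = 0 ⇒ ω_n = 3.379, ζ = 0.2072.
2% settling time T_s ≈ 4/(ζω_n) = 4/0.7 = 5.71 s.

T_s ≈ 5.71 s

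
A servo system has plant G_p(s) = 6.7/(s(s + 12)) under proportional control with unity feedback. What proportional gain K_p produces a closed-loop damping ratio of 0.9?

Closed-loop characteristic equation: s² + 12s + K_p·6.7 = 0.
So ω_n = √(6.7K_p) and 2ζω_n = 12, giving ζ = 12/(2√(6.7K_p)).
Setting ζ = 0.9: √(6.7K_p) = 12/(2·0.9) = 6.667, so K_p = 44.44/6.7 = 6.63.

K_p = 6.63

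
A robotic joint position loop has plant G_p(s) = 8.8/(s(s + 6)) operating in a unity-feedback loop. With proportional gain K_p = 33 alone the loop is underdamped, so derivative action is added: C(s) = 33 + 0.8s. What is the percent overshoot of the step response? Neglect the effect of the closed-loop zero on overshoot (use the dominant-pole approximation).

27.2%

Forward path: (33 + 0.8s)·8.8/(s(s+6)). The closed-loop characteristic equation is s² + (6 + 8.8·0.8)s + 8.8·33 = 0.
That is s² + 13.04s + 290.4 = 0, so ω_n = 17.04 rad/s and ζ = 13.04/(2·17.04) = 0.3826.
%OS = 100·exp(−πζ/√(1−ζ²)) = 27.2%.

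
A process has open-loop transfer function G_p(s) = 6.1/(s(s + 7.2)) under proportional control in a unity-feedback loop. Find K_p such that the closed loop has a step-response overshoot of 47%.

From %OS = 100·exp(−πζ/√(1−ζ²)) = 47%, ζ = −ln(0.47)/√(π²+ln²(0.47)) = 0.2337.
Characteristic equation s² + 7.2s + 6.1K_p = 0 gives ζ = 7.2/(2√(6.1K_p)).
Setting ζ = 0.2337: √(6.1K_p) = 7.2/(2·0.2337) = 15.41, so K_p = 237.3/6.1 = 38.9.

K_p = 38.9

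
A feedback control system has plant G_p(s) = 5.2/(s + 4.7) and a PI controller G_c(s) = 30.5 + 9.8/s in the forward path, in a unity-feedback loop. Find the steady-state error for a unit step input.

0

The open loop G_c(s)G_p(s) has a pole at the origin (type 1), so the static position error constant is infinite and e_ss = 1/(1+∞) = 0.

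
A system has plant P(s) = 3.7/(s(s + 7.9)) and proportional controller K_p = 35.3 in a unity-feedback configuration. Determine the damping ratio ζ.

ζ = 0.346

With unity feedback the closed-loop characteristic equation is s² + 7.9s + 35.3·3.7 = s² + 7.9s + 130.6 = 0.
Matching s² + 2ζω_n s + ω_n²: ω_n = √130.6 = 11.43 rad/s and 2ζω_n = 7.9, so ζ = 7.9/(2·11.43) = 0.346.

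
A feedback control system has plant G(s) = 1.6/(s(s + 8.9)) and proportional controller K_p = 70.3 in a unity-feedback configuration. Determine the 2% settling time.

Closed-loop characteristic equation: s² + 8.9s + 112.5 = 0, so ω_n = 10.61 rad/s and ζ = 8.9/(2·10.61) = 0.4196.
2% settling time T_s ≈ 4/(ζω_n) = 4/4.45 = 0.899 s.

T_s ≈ 0.899 s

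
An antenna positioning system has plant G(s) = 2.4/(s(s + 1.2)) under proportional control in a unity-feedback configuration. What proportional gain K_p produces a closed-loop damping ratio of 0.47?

K_p = 0.679

Closed-loop characteristic equation: s² + 1.2s + K_p·2.4 = 0.
So ω_n = √(2.4K_p) and 2ζω_n = 1.2, giving ζ = 1.2/(2√(2.4K_p)).
Setting ζ = 0.47: √(2.4K_p) = 1.2/(2·0.47) = 1.277, so K_p = 1.63/2.4 = 0.679.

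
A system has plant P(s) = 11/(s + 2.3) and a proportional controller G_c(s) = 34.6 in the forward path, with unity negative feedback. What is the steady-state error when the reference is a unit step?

The loop is type 0. Static position error constant K_pos = G_c(0)·P(0) = 34.6·4.783 = 165.5.
Steady-state error to a unit step: e_ss = 1/(1+K_pos) = 1/166.5 = 0.00601.

0.00601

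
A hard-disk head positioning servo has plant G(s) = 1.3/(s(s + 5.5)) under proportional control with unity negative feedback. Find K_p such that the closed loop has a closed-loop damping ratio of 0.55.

Closed-loop characteristic equation: s² + 5.5s + K_p·1.3 = 0.
So ω_n = √(1.3K_p) and 2ζω_n = 5.5, giving ζ = 5.5/(2√(1.3K_p)).
Setting ζ = 0.55: √(1.3K_p) = 5.5/(2·0.55) = 5, so K_p = 25/1.3 = 19.2.

K_p = 19.2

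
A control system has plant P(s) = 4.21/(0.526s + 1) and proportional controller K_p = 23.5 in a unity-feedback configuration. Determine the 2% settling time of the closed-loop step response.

Closed loop: T(s) = K_p·P/(1+K_p·P) = 98.94/(0.526s + 1 + 98.94), with pole at s = −(1 + 98.94)/0.526 = −190.
τ = 1/190 = 0.005263 s, so 2% settling time ≈ 4τ = 0.0211 s.

T_s ≈ 0.0211 s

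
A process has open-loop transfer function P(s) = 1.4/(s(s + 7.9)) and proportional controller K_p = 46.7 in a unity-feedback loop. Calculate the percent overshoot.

Closed-loop characteristic equation: s² + 7.9s + 65.38 = 0, so ω_n = 8.086 rad/s and ζ = 7.9/(2·8.086) = 0.4885.
%OS = 100·exp(−πζ/√(1−ζ²)) = 100·exp(−π·0.4885/√0.7614) = 17.2%.

17.2%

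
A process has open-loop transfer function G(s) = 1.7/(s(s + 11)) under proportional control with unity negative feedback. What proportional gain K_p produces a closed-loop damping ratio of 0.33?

K_p = 163

Closed-loop characteristic equation: s² + 11s + K_p·1.7 = 0.
So ω_n = √(1.7K_p) and 2ζω_n = 11, giving ζ = 11/(2√(1.7K_p)).
Setting ζ = 0.33: √(1.7K_p) = 11/(2·0.33) = 16.67, so K_p = 277.8/1.7 = 163.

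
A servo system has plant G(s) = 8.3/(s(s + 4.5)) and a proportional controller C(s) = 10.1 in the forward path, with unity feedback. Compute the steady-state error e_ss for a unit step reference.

The open loop C(s)G(s) has a pole at the origin (type 1), so the static position error constant is infinite and e_ss = 1/(1+∞) = 0.

0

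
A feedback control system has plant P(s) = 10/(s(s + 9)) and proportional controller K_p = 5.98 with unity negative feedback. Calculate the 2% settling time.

From 1 + K_pP(s) = 0: s² + 9s + 59.8 = 0 ⇒ ω_n = 7.733, ζ = 0.5819.
2% settling time T_s ≈ 4/(ζω_n) = 4/4.5 = 0.889 s.

T_s ≈ 0.889 s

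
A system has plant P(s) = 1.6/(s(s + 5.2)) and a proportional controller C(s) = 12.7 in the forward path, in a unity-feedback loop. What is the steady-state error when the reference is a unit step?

0

The open loop C(s)P(s) has a pole at the origin (type 1), so the static position error constant is infinite and e_ss = 1/(1+∞) = 0.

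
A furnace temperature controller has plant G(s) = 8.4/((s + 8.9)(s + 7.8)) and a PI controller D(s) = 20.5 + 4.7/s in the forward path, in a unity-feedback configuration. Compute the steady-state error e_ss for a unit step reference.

The open loop D(s)G(s) has a pole at the origin (type 1), so the static position error constant is infinite and e_ss = 1/(1+∞) = 0.

0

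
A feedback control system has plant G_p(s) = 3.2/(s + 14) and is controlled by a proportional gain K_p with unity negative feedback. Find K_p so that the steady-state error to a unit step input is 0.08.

Steady-state error for a unit step on this type-0 loop is 1/(1 + K_p·G_p(0)).
G_p(0) = 0.2286. Require 1/(1 + K_p·0.2286) = 0.08, so 1 + 0.2286·K_p = 12.5.
K_p = (12.5 − 1)/0.2286 = 50.3.

K_p = 50.3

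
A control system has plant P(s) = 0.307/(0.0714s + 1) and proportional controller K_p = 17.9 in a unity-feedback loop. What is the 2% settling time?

T_s ≈ 0.044 s

Closed loop: T(s) = K_p·P/(1+K_p·P) = 5.495/(0.0714s + 1 + 5.495), with pole at s = −(1 + 5.495)/0.0714 = −90.97.
τ = 1/90.97 = 0.01099 s, so 2% settling time ≈ 4τ = 0.044 s.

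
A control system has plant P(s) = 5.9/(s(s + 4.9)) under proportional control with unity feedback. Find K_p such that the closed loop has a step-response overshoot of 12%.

From %OS = 100·exp(−πζ/√(1−ζ²)) = 12%, ζ = −ln(0.12)/√(π²+ln²(0.12)) = 0.5594.
Characteristic equation s² + 4.9s + 5.9K_p = 0 gives ζ = 4.9/(2√(5.9K_p)).
Setting ζ = 0.5594: √(5.9K_p) = 4.9/(2·0.5594) = 4.38, so K_p = 19.18/5.9 = 3.25.

K_p = 3.25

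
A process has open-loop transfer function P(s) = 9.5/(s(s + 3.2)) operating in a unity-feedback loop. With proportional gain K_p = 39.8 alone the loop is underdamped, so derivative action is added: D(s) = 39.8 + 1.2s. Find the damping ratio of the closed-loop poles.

Forward path: (39.8 + 1.2s)·9.5/(s(s+3.2)). The closed-loop characteristic equation is s² + (3.2 + 9.5·1.2)s + 9.5·39.8 = 0.
That is s² + 14.6s + 378.1 = 0, so ω_n = 19.44 rad/s and ζ = 14.6/(2·19.44) = 0.3754.

ζ = 0.375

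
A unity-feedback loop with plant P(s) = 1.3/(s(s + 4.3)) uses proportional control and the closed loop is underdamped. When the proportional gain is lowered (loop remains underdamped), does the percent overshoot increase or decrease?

ζ = 4.3/(2√(1.3K_p)) rises as K_p falls; higher damping means less overshoot.

decrease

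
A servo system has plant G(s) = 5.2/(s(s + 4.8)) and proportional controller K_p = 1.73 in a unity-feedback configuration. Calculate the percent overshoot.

1.51%

From 1 + K_pG(s) = 0: s² + 4.8s + 8.996 = 0 ⇒ ω_n = 2.999, ζ = 0.8002.
%OS = 100·exp(−πζ/√(1−ζ²)) = 100·exp(−π·0.8002/√0.3597) = 1.51%.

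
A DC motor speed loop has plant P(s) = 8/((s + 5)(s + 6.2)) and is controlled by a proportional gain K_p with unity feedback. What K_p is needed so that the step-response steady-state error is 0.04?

K_p = 93

The loop is type 0, so e_ss(step) = 1/(1 + K_pos) with K_pos = K_p·P(0).
P(0) = 0.2581. Require 1/(1 + K_p·0.2581) = 0.04, so 1 + 0.2581·K_p = 25.
K_p = (25 − 1)/0.2581 = 93.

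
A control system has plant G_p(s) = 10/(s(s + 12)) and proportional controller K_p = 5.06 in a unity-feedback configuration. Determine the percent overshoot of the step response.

Closed-loop characteristic equation: s² + 12s + 50.6 = 0, so ω_n = 7.113 rad/s and ζ = 12/(2·7.113) = 0.8435.
%OS = 100·exp(−πζ/√(1−ζ²)) = 100·exp(−π·0.8435/√0.2885) = 0.72%.

0.72%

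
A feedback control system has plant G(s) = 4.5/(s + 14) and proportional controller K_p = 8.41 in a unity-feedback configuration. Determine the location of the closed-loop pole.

s = -51.84

Closed-loop transfer function: T(s) = K_p·G(s)/(1 + K_p·G(s)) = 37.84/(s + 14 + 37.84) = 37.84/(s + 51.84).
The closed-loop pole is at s = −51.84.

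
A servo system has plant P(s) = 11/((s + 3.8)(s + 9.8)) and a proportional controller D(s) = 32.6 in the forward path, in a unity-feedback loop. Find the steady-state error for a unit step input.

The loop is type 0. Static position error constant K_pos = D(0)·P(0) = 32.6·0.2954 = 9.629.
Steady-state error to a unit step: e_ss = 1/(1+K_pos) = 1/10.63 = 0.0941.

0.0941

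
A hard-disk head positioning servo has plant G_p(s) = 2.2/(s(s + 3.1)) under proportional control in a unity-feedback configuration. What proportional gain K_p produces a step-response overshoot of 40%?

K_p = 13.9

From %OS = 100·exp(−πζ/√(1−ζ²)) = 40%, ζ = −ln(0.4)/√(π²+ln²(0.4)) = 0.28.
Characteristic equation s² + 3.1s + 2.2K_p = 0 gives ζ = 3.1/(2√(2.2K_p)).
Setting ζ = 0.28: √(2.2K_p) = 3.1/(2·0.28) = 5.536, so K_p = 30.64/2.2 = 13.9.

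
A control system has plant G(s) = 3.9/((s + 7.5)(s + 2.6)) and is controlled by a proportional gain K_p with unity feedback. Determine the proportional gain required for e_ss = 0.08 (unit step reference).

For a type-0 loop with proportional control, e_ss = 1/(1 + K_p·G(0)).
G(0) = 0.2. Require 1/(1 + K_p·0.2) = 0.08, so 1 + 0.2·K_p = 12.5.
K_p = (12.5 − 1)/0.2 = 57.5.

K_p = 57.5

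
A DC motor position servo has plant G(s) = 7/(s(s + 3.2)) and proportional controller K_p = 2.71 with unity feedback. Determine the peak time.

T_p = 0.776 s

The closed-loop denominator s² + 3.2s + 18.97 gives ω_n = √18.97 = 4.355 and ζ = 3.2/(2ω_n) = 0.3674.
Damped frequency ω_d = ω_n√(1−ζ²) = 4.051 rad/s, so peak time T_p = π/ω_d = 0.776 s.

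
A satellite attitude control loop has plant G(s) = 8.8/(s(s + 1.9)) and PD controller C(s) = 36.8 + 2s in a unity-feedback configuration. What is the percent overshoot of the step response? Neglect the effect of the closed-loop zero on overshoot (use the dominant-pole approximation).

13.2%

Forward path: (36.8 + 2s)·8.8/(s(s+1.9)). The closed-loop characteristic equation is s² + (1.9 + 8.8·2)s + 8.8·36.8 = 0.
That is s² + 19.5s + 323.8 = 0, so ω_n = 18 rad/s and ζ = 19.5/(2·18) = 0.5418.
%OS = 100·exp(−πζ/√(1−ζ²)) = 13.2%.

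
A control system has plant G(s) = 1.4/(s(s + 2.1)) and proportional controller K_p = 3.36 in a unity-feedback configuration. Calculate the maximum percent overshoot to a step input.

From 1 + K_pG(s) = 0: s² + 2.1s + 4.704 = 0 ⇒ ω_n = 2.169, ζ = 0.4841.
%OS = 100·exp(−πζ/√(1−ζ²)) = 100·exp(−π·0.4841/√0.7656) = 17.6%.

17.6%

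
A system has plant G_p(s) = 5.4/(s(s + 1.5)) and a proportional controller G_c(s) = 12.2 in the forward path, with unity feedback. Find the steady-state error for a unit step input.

0

The open loop G_c(s)G_p(s) has a pole at the origin (type 1), so the static position error constant is infinite and e_ss = 1/(1+∞) = 0.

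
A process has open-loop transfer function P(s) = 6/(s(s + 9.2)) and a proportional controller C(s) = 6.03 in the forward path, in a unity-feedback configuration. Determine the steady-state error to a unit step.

0

The open loop C(s)P(s) has a pole at the origin (type 1), so the static position error constant is infinite and e_ss = 1/(1+∞) = 0.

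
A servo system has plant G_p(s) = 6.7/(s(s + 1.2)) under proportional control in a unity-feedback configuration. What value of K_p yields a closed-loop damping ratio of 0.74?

K_p = 0.0981

Closed-loop characteristic equation: s² + 1.2s + K_p·6.7 = 0.
So ω_n = √(6.7K_p) and 2ζω_n = 1.2, giving ζ = 1.2/(2√(6.7K_p)).
Setting ζ = 0.74: √(6.7K_p) = 1.2/(2·0.74) = 0.8108, so K_p = 0.6574/6.7 = 0.0981.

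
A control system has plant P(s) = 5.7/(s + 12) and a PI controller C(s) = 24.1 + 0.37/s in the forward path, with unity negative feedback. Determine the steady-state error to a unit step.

The open loop C(s)P(s) has a pole at the origin (type 1), so the static position error constant is infinite and e_ss = 1/(1+∞) = 0.

0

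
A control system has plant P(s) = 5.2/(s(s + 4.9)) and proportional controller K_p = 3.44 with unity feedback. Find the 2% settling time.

T_s ≈ 1.63 s

Closed-loop characteristic equation: s² + 4.9s + 17.89 = 0, so ω_n = 4.229 rad/s and ζ = 4.9/(2·4.229) = 0.5793.
2% settling time T_s ≈ 4/(ζω_n) = 4/2.45 = 1.63 s.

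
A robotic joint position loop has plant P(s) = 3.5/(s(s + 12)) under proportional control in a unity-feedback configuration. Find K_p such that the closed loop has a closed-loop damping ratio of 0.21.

Closed-loop characteristic equation: s² + 12s + K_p·3.5 = 0.
So ω_n = √(3.5K_p) and 2ζω_n = 12, giving ζ = 12/(2√(3.5K_p)).
Setting ζ = 0.21: √(3.5K_p) = 12/(2·0.21) = 28.57, so K_p = 816.3/3.5 = 233.

K_p = 233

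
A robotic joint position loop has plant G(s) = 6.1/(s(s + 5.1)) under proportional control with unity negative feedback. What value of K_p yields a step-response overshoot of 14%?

K_p = 3.79

From %OS = 100·exp(−πζ/√(1−ζ²)) = 14%, ζ = −ln(0.14)/√(π²+ln²(0.14)) = 0.5305.
Characteristic equation s² + 5.1s + 6.1K_p = 0 gives ζ = 5.1/(2√(6.1K_p)).
Setting ζ = 0.5305: √(6.1K_p) = 5.1/(2·0.5305) = 4.807, so K_p = 23.1/6.1 = 3.79.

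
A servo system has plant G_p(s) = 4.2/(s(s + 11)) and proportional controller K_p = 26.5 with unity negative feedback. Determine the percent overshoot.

Closed-loop characteristic equation: s² + 11s + 111.3 = 0, so ω_n = 10.55 rad/s and ζ = 11/(2·10.55) = 0.5213.
%OS = 100·exp(−πζ/√(1−ζ²)) = 100·exp(−π·0.5213/√0.7282) = 14.7%.

14.7%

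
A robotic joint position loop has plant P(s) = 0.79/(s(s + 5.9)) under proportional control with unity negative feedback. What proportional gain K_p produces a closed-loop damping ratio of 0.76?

Closed-loop characteristic equation: s² + 5.9s + K_p·0.79 = 0.
So ω_n = √(0.79K_p) and 2ζω_n = 5.9, giving ζ = 5.9/(2√(0.79K_p)).
Setting ζ = 0.76: √(0.79K_p) = 5.9/(2·0.76) = 3.882, so K_p = 15.07/0.79 = 19.1.

K_p = 19.1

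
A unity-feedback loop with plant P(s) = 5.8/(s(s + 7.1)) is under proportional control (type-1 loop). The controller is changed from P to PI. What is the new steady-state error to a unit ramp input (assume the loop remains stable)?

The integrator raises the loop to type 2, so K_v → ∞ and e_ss to a ramp is zero.

0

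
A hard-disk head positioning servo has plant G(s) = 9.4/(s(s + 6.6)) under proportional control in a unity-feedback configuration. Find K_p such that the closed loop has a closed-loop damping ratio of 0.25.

Closed-loop characteristic equation: s² + 6.6s + K_p·9.4 = 0.
So ω_n = √(9.4K_p) and 2ζω_n = 6.6, giving ζ = 6.6/(2√(9.4K_p)).
Setting ζ = 0.25: √(9.4K_p) = 6.6/(2·0.25) = 13.2, so K_p = 174.2/9.4 = 18.5.

K_p = 18.5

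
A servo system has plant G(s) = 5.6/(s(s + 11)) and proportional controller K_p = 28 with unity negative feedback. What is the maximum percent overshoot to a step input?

From 1 + K_pG(s) = 0: s² + 11s + 156.8 = 0 ⇒ ω_n = 12.52, ζ = 0.4392.
%OS = 100·exp(−πζ/√(1−ζ²)) = 100·exp(−π·0.4392/√0.8071) = 21.5%.

21.5%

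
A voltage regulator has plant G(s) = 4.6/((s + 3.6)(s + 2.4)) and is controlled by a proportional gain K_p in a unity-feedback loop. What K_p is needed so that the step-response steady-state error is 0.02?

For a type-0 loop with proportional control, e_ss = 1/(1 + K_p·G(0)).
G(0) = 0.5324. Require 1/(1 + K_p·0.5324) = 0.02, so 1 + 0.5324·K_p = 50.
K_p = (50 − 1)/0.5324 = 92.

K_p = 92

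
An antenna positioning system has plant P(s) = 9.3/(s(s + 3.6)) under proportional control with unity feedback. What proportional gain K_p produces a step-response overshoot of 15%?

K_p = 1.3

From %OS = 100·exp(−πζ/√(1−ζ²)) = 15%, ζ = −ln(0.15)/√(π²+ln²(0.15)) = 0.5169.
Characteristic equation s² + 3.6s + 9.3K_p = 0 gives ζ = 3.6/(2√(9.3K_p)).
Setting ζ = 0.5169: √(9.3K_p) = 3.6/(2·0.5169) = 3.482, so K_p = 12.12/9.3 = 1.3.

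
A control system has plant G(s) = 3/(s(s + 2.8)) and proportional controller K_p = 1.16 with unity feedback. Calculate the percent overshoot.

From 1 + K_pG(s) = 0: s² + 2.8s + 3.48 = 0 ⇒ ω_n = 1.865, ζ = 0.7505.
%OS = 100·exp(−πζ/√(1−ζ²)) = 100·exp(−π·0.7505/√0.4368) = 2.82%.

2.82%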